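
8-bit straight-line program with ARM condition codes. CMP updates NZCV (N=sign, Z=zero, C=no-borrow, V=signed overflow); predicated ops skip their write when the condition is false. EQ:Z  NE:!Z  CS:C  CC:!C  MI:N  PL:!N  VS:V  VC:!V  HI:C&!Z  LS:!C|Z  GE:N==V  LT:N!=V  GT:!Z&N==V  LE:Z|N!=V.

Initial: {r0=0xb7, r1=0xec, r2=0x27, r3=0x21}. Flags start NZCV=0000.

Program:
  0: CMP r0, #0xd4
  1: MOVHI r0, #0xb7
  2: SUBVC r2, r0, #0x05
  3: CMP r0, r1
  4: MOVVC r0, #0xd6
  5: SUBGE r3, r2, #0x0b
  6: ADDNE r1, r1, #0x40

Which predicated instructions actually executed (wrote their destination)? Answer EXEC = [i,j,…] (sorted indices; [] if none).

0: ✓ CMP  NZCV=1000
1: · MOVHI
2: ✓ SUBVC  r2←0xb2
3: ✓ CMP  NZCV=1000
4: ✓ MOVVC  r0←0xd6
5: · SUBGE
6: ✓ ADDNE  r1←0x2c

EXEC = [2,4,6]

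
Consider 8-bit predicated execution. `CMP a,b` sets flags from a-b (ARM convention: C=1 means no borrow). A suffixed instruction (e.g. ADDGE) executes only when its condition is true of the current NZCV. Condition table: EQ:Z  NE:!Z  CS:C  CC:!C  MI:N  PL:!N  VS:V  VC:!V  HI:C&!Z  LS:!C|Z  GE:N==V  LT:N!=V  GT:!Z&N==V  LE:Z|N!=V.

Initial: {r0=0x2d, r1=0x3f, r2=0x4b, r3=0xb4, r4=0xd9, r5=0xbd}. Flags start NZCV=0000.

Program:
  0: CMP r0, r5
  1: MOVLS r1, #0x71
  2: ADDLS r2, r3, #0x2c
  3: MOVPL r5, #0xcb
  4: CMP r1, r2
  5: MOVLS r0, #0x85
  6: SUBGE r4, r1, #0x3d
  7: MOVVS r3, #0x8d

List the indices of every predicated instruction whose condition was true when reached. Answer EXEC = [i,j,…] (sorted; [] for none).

EXEC = [1,2,3,5,6,7]

0: ✓ CMP  NZCV=0000
1: ✓ MOVLS  r1←0x71
2: ✓ ADDLS  r2←0xe0
3: ✓ MOVPL  r5←0xcb
4: ✓ CMP  NZCV=1001
5: ✓ MOVLS  r0←0x85
6: ✓ SUBGE  r4←0x34
7: ✓ MOVVS  r3←0x8d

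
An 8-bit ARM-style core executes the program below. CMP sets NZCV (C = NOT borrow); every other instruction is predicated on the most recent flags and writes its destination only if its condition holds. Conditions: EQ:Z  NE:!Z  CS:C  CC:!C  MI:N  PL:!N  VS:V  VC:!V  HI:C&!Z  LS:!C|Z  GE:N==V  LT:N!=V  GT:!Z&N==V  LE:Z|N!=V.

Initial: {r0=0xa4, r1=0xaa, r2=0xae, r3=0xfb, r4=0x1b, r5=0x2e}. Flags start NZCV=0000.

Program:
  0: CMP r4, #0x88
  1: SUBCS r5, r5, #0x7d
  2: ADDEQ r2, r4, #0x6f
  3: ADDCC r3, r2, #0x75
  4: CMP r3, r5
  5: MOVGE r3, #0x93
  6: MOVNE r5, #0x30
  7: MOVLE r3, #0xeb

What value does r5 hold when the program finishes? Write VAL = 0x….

0: ✓ CMP  NZCV=1001
1: · SUBCS
2: · ADDEQ
3: ✓ ADDCC  r3←0x23
4: ✓ CMP  NZCV=1000
5: · MOVGE
6: ✓ MOVNE  r5←0x30
7: ✓ MOVLE  r3←0xeb

VAL = 0x30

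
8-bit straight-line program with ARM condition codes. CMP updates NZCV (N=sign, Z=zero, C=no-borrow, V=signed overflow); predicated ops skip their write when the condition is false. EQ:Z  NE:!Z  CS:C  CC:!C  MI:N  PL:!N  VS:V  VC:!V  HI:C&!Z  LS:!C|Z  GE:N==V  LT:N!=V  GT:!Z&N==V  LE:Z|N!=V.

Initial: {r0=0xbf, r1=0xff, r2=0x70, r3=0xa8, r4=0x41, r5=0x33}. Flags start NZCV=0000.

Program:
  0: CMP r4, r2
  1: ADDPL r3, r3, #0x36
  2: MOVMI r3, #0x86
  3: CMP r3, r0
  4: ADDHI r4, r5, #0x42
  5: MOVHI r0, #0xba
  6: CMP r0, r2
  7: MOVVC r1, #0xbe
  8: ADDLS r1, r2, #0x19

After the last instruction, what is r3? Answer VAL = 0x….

[0] flags=1000 → (cmp)
[1] flags=1000 PL?F → skip
[2] flags=1000 MI?T → r3=0x86
[3] flags=1000 → (cmp)
[4] flags=1000 HI?F → skip
[5] flags=1000 HI?F → skip
[6] flags=0011 → (cmp)
[7] flags=0011 VC?F → skip
[8] flags=0011 LS?F → skip

VAL = 0x86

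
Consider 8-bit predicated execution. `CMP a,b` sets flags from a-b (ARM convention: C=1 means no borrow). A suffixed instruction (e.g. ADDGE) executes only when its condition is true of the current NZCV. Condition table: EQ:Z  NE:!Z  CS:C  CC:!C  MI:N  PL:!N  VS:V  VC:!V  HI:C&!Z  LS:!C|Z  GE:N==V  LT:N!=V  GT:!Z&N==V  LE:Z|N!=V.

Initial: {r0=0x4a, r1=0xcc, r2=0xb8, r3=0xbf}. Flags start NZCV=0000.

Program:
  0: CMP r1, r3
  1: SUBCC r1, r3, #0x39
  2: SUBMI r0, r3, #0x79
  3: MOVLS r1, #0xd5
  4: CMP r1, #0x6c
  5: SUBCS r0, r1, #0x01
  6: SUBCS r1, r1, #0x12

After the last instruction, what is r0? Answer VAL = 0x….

VAL = 0xcb

0: ✓ CMP  NZCV=0010
1: · SUBCC
2: · SUBMI
3: · MOVLS
4: ✓ CMP  NZCV=0011
5: ✓ SUBCS  r0←0xcb
6: ✓ SUBCS  r1←0xba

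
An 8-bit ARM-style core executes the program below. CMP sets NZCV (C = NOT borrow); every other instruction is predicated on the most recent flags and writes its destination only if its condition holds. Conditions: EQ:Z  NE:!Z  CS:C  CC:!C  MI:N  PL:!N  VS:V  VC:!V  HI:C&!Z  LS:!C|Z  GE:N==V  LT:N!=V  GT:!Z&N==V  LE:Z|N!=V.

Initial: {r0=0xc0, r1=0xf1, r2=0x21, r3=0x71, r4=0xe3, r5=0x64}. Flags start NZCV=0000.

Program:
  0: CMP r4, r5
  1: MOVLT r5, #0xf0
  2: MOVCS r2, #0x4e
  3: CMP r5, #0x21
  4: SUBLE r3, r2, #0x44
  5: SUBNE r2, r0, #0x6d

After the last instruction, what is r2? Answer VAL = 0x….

[0] flags=0011 → (cmp)
[1] flags=0011 LT?T → r5=0xf0
[2] flags=0011 CS?T → r2=0x4e
[3] flags=1010 → (cmp)
[4] flags=1010 LE?T → r3=0x0a
[5] flags=1010 NE?T → r2=0x53

VAL = 0x53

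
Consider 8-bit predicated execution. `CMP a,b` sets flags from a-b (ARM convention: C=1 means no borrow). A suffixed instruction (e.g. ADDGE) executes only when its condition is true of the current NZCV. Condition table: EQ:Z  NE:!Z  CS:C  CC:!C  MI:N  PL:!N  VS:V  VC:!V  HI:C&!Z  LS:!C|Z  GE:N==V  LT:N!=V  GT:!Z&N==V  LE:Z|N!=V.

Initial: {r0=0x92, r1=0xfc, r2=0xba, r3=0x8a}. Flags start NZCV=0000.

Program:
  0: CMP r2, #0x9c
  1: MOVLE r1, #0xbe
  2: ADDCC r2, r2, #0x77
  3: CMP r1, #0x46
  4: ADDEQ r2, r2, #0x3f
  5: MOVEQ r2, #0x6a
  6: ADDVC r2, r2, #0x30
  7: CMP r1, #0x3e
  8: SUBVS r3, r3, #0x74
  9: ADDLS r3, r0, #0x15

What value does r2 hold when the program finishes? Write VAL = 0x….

VAL = 0xea

[0] flags=0010 → (cmp)
[1] flags=0010 LE?F → skip
[2] flags=0010 CC?F → skip
[3] flags=1010 → (cmp)
[4] flags=1010 EQ?F → skip
[5] flags=1010 EQ?F → skip
[6] flags=1010 VC?T → r2=0xea
[7] flags=1010 → (cmp)
[8] flags=1010 VS?F → skip
[9] flags=1010 LS?F → skip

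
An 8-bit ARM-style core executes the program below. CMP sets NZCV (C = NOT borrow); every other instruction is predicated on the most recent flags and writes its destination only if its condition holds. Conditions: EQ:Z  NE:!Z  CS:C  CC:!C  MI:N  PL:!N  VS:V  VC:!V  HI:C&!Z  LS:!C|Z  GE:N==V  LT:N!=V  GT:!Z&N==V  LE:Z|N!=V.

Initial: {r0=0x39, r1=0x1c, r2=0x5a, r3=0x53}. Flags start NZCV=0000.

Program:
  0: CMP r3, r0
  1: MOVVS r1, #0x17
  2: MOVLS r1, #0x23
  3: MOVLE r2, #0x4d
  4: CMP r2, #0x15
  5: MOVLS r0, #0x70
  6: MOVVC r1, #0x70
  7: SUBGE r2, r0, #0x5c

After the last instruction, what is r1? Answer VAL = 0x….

VAL = 0x70

0: ✓ CMP  NZCV=0010
1: · MOVVS
2: · MOVLS
3: · MOVLE
4: ✓ CMP  NZCV=0010
5: · MOVLS
6: ✓ MOVVC  r1←0x70
7: ✓ SUBGE  r2←0xdd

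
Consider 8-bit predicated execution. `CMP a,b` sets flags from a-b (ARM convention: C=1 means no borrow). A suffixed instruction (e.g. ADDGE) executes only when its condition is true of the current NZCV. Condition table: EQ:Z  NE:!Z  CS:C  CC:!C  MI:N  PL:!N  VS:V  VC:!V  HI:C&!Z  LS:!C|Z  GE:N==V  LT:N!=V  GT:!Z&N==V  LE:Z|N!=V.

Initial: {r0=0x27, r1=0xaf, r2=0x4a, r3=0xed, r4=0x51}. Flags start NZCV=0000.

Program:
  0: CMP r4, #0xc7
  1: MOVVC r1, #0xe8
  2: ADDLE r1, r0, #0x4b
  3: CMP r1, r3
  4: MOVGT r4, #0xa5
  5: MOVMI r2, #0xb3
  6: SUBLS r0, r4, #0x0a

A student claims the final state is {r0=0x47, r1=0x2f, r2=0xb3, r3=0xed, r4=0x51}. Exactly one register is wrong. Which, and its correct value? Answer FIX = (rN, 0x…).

FIX = (r1, 0xaf)

0: ✓ CMP  NZCV=1001
1: · MOVVC
2: · ADDLE
3: ✓ CMP  NZCV=1000
4: · MOVGT
5: ✓ MOVMI  r2←0xb3
6: ✓ SUBLS  r0←0x47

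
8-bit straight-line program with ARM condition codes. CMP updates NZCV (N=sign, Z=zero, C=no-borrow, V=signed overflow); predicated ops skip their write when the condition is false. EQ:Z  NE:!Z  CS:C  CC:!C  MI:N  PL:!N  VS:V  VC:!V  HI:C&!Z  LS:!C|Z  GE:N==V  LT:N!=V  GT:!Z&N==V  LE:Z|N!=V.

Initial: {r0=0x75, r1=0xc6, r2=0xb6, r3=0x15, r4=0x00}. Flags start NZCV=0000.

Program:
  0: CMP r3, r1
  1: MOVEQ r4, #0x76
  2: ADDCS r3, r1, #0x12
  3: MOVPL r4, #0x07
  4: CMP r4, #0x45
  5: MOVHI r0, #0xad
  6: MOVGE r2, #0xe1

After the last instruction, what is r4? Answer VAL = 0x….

0: ✓ CMP  NZCV=0000
1: · MOVEQ
2: · ADDCS
3: ✓ MOVPL  r4←0x07
4: ✓ CMP  NZCV=1000
5: · MOVHI
6: · MOVGE

VAL = 0x07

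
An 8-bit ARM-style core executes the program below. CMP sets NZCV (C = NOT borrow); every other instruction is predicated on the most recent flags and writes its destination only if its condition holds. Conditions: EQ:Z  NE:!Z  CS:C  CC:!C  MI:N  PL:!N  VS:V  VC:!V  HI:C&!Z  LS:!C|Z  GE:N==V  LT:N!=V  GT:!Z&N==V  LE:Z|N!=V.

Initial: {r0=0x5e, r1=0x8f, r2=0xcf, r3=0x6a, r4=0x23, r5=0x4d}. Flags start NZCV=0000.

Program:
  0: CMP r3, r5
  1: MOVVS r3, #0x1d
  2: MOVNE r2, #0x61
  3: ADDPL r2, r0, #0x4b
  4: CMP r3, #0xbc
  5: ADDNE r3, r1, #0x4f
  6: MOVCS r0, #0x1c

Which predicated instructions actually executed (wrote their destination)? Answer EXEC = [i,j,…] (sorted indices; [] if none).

EXEC = [2,3,5]

[0] flags=0010 → (cmp)
[1] flags=0010 VS?F → skip
[2] flags=0010 NE?T → r2=0x61
[3] flags=0010 PL?T → r2=0xa9
[4] flags=1001 → (cmp)
[5] flags=1001 NE?T → r3=0xde
[6] flags=1001 CS?F → skip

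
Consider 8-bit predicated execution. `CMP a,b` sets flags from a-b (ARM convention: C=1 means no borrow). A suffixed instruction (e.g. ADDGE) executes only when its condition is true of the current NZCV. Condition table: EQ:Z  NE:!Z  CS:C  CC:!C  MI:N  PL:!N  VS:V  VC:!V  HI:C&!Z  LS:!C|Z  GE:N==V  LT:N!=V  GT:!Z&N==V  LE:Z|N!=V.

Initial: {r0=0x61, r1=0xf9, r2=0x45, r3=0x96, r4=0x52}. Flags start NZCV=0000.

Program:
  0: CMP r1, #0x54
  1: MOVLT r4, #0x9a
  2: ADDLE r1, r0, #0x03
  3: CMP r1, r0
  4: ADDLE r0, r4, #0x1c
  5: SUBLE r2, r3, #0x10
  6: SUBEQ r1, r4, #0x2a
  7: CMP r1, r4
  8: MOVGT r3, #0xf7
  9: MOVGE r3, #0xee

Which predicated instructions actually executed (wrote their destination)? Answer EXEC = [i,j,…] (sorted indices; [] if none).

EXEC = [1,2,8,9]

[0] flags=1010 → (cmp)
[1] flags=1010 LT?T → r4=0x9a
[2] flags=1010 LE?T → r1=0x64
[3] flags=0010 → (cmp)
[4] flags=0010 LE?F → skip
[5] flags=0010 LE?F → skip
[6] flags=0010 EQ?F → skip
[7] flags=1001 → (cmp)
[8] flags=1001 GT?T → r3=0xf7
[9] flags=1001 GE?T → r3=0xee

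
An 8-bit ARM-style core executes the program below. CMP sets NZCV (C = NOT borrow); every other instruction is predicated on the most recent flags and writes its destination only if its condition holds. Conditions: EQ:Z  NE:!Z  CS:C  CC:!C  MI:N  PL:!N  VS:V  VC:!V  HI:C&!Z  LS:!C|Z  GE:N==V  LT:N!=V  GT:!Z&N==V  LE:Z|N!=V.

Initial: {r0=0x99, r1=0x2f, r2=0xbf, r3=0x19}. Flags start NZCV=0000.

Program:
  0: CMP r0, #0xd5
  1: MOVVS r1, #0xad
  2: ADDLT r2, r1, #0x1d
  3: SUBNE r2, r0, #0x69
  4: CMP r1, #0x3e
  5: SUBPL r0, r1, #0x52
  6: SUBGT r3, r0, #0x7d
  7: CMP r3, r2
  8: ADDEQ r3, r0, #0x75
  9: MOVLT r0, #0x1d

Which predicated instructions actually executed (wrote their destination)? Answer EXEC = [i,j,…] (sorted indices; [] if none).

EXEC = [2,3,9]

[0] flags=1000 → (cmp)
[1] flags=1000 VS?F → skip
[2] flags=1000 LT?T → r2=0x4c
[3] flags=1000 NE?T → r2=0x30
[4] flags=1000 → (cmp)
[5] flags=1000 PL?F → skip
[6] flags=1000 GT?F → skip
[7] flags=1000 → (cmp)
[8] flags=1000 EQ?F → skip
[9] flags=1000 LT?T → r0=0x1d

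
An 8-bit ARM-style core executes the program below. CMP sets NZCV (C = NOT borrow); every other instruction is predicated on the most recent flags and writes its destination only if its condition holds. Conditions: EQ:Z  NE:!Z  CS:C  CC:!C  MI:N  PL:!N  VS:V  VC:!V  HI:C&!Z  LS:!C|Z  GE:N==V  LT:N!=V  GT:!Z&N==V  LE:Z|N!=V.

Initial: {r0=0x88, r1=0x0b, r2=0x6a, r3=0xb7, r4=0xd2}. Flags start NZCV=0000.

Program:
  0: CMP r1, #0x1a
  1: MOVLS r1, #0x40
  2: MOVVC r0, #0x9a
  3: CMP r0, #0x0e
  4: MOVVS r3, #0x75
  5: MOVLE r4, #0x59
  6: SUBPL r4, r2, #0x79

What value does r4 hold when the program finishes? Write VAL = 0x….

VAL = 0x59

0: ✓ CMP  NZCV=1000
1: ✓ MOVLS  r1←0x40
2: ✓ MOVVC  r0←0x9a
3: ✓ CMP  NZCV=1010
4: · MOVVS
5: ✓ MOVLE  r4←0x59
6: · SUBPL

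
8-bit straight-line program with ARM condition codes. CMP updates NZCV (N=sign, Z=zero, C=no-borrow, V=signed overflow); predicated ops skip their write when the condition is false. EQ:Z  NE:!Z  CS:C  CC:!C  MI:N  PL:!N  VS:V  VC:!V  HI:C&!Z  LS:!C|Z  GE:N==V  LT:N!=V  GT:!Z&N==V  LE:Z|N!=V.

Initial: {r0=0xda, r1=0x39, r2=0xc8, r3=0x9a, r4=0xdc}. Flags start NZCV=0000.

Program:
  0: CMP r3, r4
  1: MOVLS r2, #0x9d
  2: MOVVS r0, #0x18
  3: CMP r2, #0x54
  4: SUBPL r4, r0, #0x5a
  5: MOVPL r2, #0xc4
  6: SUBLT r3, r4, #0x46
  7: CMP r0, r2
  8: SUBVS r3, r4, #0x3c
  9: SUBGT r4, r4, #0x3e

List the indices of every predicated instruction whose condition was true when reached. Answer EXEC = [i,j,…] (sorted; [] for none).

EXEC = [1,4,5,6,9]

[0] flags=1000 → (cmp)
[1] flags=1000 LS?T → r2=0x9d
[2] flags=1000 VS?F → skip
[3] flags=0011 → (cmp)
[4] flags=0011 PL?T → r4=0x80
[5] flags=0011 PL?T → r2=0xc4
[6] flags=0011 LT?T → r3=0x3a
[7] flags=0010 → (cmp)
[8] flags=0010 VS?F → skip
[9] flags=0010 GT?T → r4=0x42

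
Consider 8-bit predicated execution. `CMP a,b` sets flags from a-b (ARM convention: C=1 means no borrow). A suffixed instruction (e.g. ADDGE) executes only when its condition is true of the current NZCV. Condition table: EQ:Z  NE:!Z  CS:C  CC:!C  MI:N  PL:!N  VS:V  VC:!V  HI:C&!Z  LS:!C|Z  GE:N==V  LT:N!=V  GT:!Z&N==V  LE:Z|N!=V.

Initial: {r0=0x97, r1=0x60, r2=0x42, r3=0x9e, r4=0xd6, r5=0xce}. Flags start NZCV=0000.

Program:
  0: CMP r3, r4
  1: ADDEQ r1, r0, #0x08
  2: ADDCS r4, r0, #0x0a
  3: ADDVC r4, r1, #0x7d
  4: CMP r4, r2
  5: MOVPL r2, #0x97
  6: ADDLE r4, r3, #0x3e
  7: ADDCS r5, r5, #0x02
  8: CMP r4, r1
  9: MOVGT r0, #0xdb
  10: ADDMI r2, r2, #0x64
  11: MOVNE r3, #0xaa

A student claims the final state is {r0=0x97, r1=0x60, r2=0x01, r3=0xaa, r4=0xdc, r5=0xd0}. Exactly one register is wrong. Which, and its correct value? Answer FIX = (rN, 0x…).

FIX = (r2, 0x42)

[0] flags=1000 → (cmp)
[1] flags=1000 EQ?F → skip
[2] flags=1000 CS?F → skip
[3] flags=1000 VC?T → r4=0xdd
[4] flags=1010 → (cmp)
[5] flags=1010 PL?F → skip
[6] flags=1010 LE?T → r4=0xdc
[7] flags=1010 CS?T → r5=0xd0
[8] flags=0011 → (cmp)
[9] flags=0011 GT?F → skip
[10] flags=0011 MI?F → skip
[11] flags=0011 NE?T → r3=0xaa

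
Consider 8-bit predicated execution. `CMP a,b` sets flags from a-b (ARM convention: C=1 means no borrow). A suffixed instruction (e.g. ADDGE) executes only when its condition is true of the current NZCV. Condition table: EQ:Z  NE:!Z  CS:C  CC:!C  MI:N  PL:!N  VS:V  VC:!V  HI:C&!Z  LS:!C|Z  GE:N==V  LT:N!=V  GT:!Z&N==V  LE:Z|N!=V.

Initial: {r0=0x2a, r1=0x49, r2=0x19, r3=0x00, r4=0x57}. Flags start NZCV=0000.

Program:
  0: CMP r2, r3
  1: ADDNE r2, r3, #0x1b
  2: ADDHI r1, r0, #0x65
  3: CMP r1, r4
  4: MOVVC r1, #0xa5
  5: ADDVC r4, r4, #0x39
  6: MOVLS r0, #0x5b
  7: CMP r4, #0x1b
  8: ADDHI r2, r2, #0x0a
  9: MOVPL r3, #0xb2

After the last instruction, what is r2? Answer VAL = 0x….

0: ✓ CMP  NZCV=0010
1: ✓ ADDNE  r2←0x1b
2: ✓ ADDHI  r1←0x8f
3: ✓ CMP  NZCV=0011
4: · MOVVC
5: · ADDVC
6: · MOVLS
7: ✓ CMP  NZCV=0010
8: ✓ ADDHI  r2←0x25
9: ✓ MOVPL  r3←0xb2

VAL = 0x25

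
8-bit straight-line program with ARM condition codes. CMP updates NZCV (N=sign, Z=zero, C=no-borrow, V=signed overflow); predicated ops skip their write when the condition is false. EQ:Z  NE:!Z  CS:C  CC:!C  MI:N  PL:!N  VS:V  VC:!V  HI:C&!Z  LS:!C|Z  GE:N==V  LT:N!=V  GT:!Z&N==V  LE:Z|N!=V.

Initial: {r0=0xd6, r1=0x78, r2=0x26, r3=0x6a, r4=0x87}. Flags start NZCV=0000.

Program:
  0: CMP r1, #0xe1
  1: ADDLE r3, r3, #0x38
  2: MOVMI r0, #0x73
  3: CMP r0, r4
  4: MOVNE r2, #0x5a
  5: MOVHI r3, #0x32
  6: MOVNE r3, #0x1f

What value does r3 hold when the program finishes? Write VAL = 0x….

[0] flags=1001 → (cmp)
[1] flags=1001 LE?F → skip
[2] flags=1001 MI?T → r0=0x73
[3] flags=1001 → (cmp)
[4] flags=1001 NE?T → r2=0x5a
[5] flags=1001 HI?F → skip
[6] flags=1001 NE?T → r3=0x1f

VAL = 0x1f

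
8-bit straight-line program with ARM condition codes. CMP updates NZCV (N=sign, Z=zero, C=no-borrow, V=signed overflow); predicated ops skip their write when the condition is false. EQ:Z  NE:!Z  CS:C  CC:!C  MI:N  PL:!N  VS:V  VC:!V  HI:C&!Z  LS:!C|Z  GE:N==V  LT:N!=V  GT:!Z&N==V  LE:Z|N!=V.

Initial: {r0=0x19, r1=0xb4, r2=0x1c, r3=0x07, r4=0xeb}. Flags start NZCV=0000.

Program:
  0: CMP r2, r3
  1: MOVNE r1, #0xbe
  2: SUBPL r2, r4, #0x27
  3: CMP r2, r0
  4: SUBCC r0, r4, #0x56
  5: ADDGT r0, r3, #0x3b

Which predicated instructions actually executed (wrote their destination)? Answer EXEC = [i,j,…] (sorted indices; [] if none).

0: ✓ CMP  NZCV=0010
1: ✓ MOVNE  r1←0xbe
2: ✓ SUBPL  r2←0xc4
3: ✓ CMP  NZCV=1010
4: · SUBCC
5: · ADDGT

EXEC = [1,2]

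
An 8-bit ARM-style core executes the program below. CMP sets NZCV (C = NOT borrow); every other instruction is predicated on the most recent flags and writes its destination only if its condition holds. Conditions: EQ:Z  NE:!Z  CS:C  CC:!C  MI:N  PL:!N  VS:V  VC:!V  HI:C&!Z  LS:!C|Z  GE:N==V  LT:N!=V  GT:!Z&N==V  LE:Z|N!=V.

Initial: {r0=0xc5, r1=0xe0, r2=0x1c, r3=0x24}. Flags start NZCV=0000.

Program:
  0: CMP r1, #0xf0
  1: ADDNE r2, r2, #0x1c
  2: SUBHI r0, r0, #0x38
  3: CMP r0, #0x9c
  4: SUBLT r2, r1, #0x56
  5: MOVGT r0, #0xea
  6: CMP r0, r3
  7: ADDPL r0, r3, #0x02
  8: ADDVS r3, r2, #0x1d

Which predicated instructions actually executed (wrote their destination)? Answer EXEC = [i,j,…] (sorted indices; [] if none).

0: ✓ CMP  NZCV=1000
1: ✓ ADDNE  r2←0x38
2: · SUBHI
3: ✓ CMP  NZCV=0010
4: · SUBLT
5: ✓ MOVGT  r0←0xea
6: ✓ CMP  NZCV=1010
7: · ADDPL
8: · ADDVS

EXEC = [1,5]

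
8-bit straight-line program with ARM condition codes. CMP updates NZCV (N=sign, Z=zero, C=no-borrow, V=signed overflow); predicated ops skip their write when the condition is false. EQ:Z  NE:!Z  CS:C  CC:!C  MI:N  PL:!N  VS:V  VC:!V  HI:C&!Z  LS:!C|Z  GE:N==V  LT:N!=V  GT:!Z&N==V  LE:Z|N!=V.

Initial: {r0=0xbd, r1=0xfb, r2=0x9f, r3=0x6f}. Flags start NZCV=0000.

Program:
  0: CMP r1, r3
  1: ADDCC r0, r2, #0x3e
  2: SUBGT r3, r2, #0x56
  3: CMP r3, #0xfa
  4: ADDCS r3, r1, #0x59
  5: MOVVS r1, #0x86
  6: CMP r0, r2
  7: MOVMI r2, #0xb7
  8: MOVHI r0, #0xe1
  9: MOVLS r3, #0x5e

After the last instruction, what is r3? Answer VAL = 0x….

0: ✓ CMP  NZCV=1010
1: · ADDCC
2: · SUBGT
3: ✓ CMP  NZCV=0000
4: · ADDCS
5: · MOVVS
6: ✓ CMP  NZCV=0010
7: · MOVMI
8: ✓ MOVHI  r0←0xe1
9: · MOVLS

VAL = 0x6f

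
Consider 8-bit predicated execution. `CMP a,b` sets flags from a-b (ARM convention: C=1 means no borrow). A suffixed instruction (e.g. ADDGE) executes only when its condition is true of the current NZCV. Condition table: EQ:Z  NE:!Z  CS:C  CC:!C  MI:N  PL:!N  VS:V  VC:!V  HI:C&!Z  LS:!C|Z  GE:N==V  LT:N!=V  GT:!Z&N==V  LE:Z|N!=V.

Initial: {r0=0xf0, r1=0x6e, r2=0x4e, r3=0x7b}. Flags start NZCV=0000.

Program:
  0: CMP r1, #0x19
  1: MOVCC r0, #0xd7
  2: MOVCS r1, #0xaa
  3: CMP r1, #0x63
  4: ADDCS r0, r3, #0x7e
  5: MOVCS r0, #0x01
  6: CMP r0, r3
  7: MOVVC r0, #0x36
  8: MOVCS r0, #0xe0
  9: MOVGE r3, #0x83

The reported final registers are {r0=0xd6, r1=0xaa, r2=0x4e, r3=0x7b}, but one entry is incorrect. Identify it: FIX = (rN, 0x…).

FIX = (r0, 0x36)

[0] flags=0010 → (cmp)
[1] flags=0010 CC?F → skip
[2] flags=0010 CS?T → r1=0xaa
[3] flags=0011 → (cmp)
[4] flags=0011 CS?T → r0=0xf9
[5] flags=0011 CS?T → r0=0x01
[6] flags=1000 → (cmp)
[7] flags=1000 VC?T → r0=0x36
[8] flags=1000 CS?F → skip
[9] flags=1000 GE?F → skip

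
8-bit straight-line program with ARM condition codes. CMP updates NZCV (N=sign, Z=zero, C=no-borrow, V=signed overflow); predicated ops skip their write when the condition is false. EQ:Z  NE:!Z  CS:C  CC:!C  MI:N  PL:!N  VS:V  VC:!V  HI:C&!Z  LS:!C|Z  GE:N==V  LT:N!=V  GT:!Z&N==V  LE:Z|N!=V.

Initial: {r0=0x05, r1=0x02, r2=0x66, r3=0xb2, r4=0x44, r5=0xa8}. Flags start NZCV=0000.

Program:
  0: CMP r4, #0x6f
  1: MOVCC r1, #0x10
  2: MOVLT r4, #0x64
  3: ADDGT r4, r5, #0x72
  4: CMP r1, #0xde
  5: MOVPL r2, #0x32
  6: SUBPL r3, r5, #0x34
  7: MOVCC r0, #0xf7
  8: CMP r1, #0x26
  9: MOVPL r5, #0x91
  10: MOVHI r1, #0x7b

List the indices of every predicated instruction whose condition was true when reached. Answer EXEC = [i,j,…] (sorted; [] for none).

[0] flags=1000 → (cmp)
[1] flags=1000 CC?T → r1=0x10
[2] flags=1000 LT?T → r4=0x64
[3] flags=1000 GT?F → skip
[4] flags=0000 → (cmp)
[5] flags=0000 PL?T → r2=0x32
[6] flags=0000 PL?T → r3=0x74
[7] flags=0000 CC?T → r0=0xf7
[8] flags=1000 → (cmp)
[9] flags=1000 PL?F → skip
[10] flags=1000 HI?F → skip

EXEC = [1,2,5,6,7]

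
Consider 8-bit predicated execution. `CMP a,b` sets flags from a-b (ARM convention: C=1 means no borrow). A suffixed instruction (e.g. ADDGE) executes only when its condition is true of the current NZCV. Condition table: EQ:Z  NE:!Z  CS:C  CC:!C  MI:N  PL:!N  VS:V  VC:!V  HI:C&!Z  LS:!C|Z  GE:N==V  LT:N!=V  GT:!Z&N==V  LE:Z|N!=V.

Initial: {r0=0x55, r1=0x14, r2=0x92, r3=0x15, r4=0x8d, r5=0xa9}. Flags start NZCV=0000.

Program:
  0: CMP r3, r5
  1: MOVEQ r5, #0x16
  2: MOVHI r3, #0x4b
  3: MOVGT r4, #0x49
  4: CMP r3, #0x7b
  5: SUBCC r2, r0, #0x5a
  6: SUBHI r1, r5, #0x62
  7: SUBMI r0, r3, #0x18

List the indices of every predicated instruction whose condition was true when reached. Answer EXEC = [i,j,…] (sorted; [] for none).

EXEC = [3,5,7]

0: ✓ CMP  NZCV=0000
1: · MOVEQ
2: · MOVHI
3: ✓ MOVGT  r4←0x49
4: ✓ CMP  NZCV=1000
5: ✓ SUBCC  r2←0xfb
6: · SUBHI
7: ✓ SUBMI  r0←0xfd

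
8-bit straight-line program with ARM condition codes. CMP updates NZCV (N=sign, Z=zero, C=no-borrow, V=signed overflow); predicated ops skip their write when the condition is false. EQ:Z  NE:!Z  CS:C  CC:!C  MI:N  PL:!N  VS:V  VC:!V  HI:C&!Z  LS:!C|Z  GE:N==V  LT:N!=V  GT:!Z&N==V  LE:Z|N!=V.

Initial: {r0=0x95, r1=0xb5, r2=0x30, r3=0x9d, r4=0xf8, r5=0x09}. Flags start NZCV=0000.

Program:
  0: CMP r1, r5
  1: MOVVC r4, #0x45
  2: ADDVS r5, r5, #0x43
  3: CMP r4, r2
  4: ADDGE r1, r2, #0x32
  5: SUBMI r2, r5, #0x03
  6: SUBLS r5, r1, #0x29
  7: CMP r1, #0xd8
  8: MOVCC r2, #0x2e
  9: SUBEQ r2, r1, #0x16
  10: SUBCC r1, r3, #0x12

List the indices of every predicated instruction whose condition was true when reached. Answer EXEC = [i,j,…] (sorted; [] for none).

[0] flags=1010 → (cmp)
[1] flags=1010 VC?T → r4=0x45
[2] flags=1010 VS?F → skip
[3] flags=0010 → (cmp)
[4] flags=0010 GE?T → r1=0x62
[5] flags=0010 MI?F → skip
[6] flags=0010 LS?F → skip
[7] flags=1001 → (cmp)
[8] flags=1001 CC?T → r2=0x2e
[9] flags=1001 EQ?F → skip
[10] flags=1001 CC?T → r1=0x8b

EXEC = [1,4,8,10]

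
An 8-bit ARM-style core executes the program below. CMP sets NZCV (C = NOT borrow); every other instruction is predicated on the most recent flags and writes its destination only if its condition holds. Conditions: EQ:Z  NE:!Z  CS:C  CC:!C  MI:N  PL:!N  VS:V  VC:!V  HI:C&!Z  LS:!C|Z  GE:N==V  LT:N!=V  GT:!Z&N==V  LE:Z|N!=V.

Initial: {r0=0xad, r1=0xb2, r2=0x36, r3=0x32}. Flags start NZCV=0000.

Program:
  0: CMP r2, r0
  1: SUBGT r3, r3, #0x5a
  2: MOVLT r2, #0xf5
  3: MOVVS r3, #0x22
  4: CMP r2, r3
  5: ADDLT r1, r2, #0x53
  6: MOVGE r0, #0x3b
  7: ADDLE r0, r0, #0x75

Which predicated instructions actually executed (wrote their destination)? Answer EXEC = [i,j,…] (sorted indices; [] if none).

EXEC = [1,3,6]

0: ✓ CMP  NZCV=1001
1: ✓ SUBGT  r3←0xd8
2: · MOVLT
3: ✓ MOVVS  r3←0x22
4: ✓ CMP  NZCV=0010
5: · ADDLT
6: ✓ MOVGE  r0←0x3b
7: · ADDLE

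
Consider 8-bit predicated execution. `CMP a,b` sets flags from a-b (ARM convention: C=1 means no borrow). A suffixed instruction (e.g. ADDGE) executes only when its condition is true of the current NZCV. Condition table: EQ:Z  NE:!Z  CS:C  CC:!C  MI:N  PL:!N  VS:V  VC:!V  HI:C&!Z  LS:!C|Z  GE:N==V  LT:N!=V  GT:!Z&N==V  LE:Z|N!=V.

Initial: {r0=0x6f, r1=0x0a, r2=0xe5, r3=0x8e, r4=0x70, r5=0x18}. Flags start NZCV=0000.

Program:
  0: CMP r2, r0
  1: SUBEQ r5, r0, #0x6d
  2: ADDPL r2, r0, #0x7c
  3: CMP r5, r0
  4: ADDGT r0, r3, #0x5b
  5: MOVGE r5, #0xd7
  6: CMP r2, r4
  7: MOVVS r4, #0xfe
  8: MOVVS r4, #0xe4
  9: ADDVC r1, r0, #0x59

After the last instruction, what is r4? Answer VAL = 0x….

[0] flags=0011 → (cmp)
[1] flags=0011 EQ?F → skip
[2] flags=0011 PL?T → r2=0xeb
[3] flags=1000 → (cmp)
[4] flags=1000 GT?F → skip
[5] flags=1000 GE?F → skip
[6] flags=0011 → (cmp)
[7] flags=0011 VS?T → r4=0xfe
[8] flags=0011 VS?T → r4=0xe4
[9] flags=0011 VC?F → skip

VAL = 0xe4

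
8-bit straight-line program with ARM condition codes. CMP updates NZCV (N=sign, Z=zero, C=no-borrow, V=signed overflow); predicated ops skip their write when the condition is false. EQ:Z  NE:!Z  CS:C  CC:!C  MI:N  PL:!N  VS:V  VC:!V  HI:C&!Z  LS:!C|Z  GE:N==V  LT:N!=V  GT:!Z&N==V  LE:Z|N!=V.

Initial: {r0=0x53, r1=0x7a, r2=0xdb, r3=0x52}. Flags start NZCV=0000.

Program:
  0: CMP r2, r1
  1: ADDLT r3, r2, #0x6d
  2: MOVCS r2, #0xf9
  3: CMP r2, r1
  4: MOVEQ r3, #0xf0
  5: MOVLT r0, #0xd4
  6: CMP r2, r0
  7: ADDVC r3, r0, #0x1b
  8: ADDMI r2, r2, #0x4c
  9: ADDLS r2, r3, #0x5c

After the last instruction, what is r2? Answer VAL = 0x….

VAL = 0xf9

[0] flags=0011 → (cmp)
[1] flags=0011 LT?T → r3=0x48
[2] flags=0011 CS?T → r2=0xf9
[3] flags=0011 → (cmp)
[4] flags=0011 EQ?F → skip
[5] flags=0011 LT?T → r0=0xd4
[6] flags=0010 → (cmp)
[7] flags=0010 VC?T → r3=0xef
[8] flags=0010 MI?F → skip
[9] flags=0010 LS?F → skip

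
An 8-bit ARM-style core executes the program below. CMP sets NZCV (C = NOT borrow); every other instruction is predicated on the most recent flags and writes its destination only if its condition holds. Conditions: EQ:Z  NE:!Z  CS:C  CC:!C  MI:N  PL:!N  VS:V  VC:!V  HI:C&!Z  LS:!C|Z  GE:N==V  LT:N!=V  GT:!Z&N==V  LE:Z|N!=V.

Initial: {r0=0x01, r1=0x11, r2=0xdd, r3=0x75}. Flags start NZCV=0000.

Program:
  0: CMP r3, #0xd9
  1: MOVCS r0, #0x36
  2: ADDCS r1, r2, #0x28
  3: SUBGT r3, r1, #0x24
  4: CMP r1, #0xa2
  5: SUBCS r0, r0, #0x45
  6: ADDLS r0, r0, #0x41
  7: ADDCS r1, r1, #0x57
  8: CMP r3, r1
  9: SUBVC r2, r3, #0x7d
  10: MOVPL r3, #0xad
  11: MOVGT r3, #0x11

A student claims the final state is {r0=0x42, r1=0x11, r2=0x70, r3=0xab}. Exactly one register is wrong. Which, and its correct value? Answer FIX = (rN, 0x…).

FIX = (r3, 0xed)

0: ✓ CMP  NZCV=1001
1: · MOVCS
2: · ADDCS
3: ✓ SUBGT  r3←0xed
4: ✓ CMP  NZCV=0000
5: · SUBCS
6: ✓ ADDLS  r0←0x42
7: · ADDCS
8: ✓ CMP  NZCV=1010
9: ✓ SUBVC  r2←0x70
10: · MOVPL
11: · MOVGT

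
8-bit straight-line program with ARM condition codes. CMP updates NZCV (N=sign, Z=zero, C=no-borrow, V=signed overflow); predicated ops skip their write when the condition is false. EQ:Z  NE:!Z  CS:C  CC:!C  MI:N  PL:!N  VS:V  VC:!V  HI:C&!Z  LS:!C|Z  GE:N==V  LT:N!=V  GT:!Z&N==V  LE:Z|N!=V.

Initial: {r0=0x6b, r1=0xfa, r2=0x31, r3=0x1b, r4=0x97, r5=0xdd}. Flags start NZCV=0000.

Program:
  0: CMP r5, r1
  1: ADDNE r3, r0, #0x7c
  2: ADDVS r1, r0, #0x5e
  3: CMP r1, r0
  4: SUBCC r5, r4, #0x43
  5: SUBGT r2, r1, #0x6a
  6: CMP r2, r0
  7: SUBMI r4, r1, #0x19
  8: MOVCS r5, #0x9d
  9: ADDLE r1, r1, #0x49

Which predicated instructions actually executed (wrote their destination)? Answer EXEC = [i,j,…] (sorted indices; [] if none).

[0] flags=1000 → (cmp)
[1] flags=1000 NE?T → r3=0xe7
[2] flags=1000 VS?F → skip
[3] flags=1010 → (cmp)
[4] flags=1010 CC?F → skip
[5] flags=1010 GT?F → skip
[6] flags=1000 → (cmp)
[7] flags=1000 MI?T → r4=0xe1
[8] flags=1000 CS?F → skip
[9] flags=1000 LE?T → r1=0x43

EXEC = [1,7,9]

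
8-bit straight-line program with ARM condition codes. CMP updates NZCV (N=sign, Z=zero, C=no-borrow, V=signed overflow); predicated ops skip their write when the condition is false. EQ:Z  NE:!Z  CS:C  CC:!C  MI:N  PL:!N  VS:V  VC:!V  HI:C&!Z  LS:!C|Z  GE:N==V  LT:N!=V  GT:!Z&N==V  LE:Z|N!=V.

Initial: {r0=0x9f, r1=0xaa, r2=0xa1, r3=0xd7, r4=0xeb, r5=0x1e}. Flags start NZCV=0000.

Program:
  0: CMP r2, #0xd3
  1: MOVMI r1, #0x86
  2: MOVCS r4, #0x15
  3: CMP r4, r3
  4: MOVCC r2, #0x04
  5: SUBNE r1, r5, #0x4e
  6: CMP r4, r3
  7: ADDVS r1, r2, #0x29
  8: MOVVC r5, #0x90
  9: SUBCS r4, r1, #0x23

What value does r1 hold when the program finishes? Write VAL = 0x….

VAL = 0xd0

[0] flags=1000 → (cmp)
[1] flags=1000 MI?T → r1=0x86
[2] flags=1000 CS?F → skip
[3] flags=0010 → (cmp)
[4] flags=0010 CC?F → skip
[5] flags=0010 NE?T → r1=0xd0
[6] flags=0010 → (cmp)
[7] flags=0010 VS?F → skip
[8] flags=0010 VC?T → r5=0x90
[9] flags=0010 CS?T → r4=0xad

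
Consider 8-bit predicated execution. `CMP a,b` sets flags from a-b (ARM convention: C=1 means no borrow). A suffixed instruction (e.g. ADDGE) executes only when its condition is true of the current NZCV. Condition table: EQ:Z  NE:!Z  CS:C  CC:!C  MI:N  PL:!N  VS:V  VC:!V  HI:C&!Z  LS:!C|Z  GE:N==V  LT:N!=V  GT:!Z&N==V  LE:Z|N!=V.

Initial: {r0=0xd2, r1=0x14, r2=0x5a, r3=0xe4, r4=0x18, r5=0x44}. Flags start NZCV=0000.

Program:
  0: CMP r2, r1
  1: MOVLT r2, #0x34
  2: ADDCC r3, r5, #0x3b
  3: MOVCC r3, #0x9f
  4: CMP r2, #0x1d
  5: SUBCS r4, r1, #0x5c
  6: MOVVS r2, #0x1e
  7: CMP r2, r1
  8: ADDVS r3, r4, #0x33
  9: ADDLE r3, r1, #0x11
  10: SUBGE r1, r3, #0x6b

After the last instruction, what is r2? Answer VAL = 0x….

VAL = 0x5a

0: ✓ CMP  NZCV=0010
1: · MOVLT
2: · ADDCC
3: · MOVCC
4: ✓ CMP  NZCV=0010
5: ✓ SUBCS  r4←0xb8
6: · MOVVS
7: ✓ CMP  NZCV=0010
8: · ADDVS
9: · ADDLE
10: ✓ SUBGE  r1←0x79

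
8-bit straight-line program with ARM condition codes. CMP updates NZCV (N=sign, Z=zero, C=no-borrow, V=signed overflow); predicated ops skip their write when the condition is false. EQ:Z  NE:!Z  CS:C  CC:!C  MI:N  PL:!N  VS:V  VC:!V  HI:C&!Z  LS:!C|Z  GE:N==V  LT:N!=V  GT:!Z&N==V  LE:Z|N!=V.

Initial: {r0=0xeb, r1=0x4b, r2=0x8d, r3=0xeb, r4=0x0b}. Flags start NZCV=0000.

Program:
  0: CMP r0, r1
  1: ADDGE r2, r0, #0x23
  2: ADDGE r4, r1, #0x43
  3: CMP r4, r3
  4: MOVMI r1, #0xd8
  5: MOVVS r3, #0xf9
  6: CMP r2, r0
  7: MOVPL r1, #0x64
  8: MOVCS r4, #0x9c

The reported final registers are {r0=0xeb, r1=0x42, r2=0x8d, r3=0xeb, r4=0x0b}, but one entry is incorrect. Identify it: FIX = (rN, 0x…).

0: ✓ CMP  NZCV=1010
1: · ADDGE
2: · ADDGE
3: ✓ CMP  NZCV=0000
4: · MOVMI
5: · MOVVS
6: ✓ CMP  NZCV=1000
7: · MOVPL
8: · MOVCS

FIX = (r1, 0x4b)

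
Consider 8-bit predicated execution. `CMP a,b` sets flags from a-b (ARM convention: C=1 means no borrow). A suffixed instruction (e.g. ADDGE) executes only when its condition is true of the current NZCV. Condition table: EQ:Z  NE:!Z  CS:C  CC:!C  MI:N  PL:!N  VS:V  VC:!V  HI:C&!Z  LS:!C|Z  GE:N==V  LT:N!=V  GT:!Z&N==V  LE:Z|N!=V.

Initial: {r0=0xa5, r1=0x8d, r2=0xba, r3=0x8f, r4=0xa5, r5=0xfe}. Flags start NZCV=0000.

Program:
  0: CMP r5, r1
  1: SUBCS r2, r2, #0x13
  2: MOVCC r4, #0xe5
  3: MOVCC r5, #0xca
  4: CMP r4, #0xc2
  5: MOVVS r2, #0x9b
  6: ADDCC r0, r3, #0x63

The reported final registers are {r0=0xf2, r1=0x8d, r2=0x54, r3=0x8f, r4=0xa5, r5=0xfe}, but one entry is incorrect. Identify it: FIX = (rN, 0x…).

[0] flags=0010 → (cmp)
[1] flags=0010 CS?T → r2=0xa7
[2] flags=0010 CC?F → skip
[3] flags=0010 CC?F → skip
[4] flags=1000 → (cmp)
[5] flags=1000 VS?F → skip
[6] flags=1000 CC?T → r0=0xf2

FIX = (r2, 0xa7)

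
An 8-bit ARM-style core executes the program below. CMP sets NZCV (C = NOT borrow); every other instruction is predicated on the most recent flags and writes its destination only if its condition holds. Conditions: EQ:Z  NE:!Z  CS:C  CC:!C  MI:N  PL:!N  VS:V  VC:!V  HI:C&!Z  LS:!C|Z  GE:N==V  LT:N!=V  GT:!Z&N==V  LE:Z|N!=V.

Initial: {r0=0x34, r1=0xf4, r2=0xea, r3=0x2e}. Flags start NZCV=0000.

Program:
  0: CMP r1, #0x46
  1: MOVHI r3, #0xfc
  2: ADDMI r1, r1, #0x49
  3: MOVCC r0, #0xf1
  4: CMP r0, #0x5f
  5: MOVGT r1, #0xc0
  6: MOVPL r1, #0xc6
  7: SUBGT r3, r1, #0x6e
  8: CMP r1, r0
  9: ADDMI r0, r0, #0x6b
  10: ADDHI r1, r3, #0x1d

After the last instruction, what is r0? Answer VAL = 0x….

VAL = 0x34

0: ✓ CMP  NZCV=1010
1: ✓ MOVHI  r3←0xfc
2: ✓ ADDMI  r1←0x3d
3: · MOVCC
4: ✓ CMP  NZCV=1000
5: · MOVGT
6: · MOVPL
7: · SUBGT
8: ✓ CMP  NZCV=0010
9: · ADDMI
10: ✓ ADDHI  r1←0x19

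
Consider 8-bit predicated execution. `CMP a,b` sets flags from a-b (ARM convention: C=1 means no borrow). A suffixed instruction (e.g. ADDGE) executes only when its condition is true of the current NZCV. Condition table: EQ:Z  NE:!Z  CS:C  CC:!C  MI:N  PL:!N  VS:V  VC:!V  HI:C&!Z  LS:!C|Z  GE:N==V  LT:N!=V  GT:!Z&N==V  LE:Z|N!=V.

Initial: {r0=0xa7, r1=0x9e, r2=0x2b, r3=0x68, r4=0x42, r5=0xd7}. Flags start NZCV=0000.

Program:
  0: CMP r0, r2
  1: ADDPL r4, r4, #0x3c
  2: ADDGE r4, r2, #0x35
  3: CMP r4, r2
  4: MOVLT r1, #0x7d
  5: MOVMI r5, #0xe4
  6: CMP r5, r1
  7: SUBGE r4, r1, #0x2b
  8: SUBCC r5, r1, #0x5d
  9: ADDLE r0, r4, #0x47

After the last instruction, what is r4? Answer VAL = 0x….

VAL = 0x73

0: ✓ CMP  NZCV=0011
1: ✓ ADDPL  r4←0x7e
2: · ADDGE
3: ✓ CMP  NZCV=0010
4: · MOVLT
5: · MOVMI
6: ✓ CMP  NZCV=0010
7: ✓ SUBGE  r4←0x73
8: · SUBCC
9: · ADDLE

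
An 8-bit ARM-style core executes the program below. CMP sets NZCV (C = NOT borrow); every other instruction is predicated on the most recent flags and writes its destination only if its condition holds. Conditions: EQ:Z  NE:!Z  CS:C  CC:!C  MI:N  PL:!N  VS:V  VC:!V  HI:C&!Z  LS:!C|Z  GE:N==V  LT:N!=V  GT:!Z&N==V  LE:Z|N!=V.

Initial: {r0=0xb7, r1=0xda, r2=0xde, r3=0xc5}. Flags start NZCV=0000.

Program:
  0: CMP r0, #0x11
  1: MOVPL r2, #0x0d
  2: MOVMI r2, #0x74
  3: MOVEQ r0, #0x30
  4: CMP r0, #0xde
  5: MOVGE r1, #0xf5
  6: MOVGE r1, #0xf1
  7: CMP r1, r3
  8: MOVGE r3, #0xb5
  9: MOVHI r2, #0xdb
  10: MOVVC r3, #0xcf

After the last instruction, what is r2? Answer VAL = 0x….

[0] flags=1010 → (cmp)
[1] flags=1010 PL?F → skip
[2] flags=1010 MI?T → r2=0x74
[3] flags=1010 EQ?F → skip
[4] flags=1000 → (cmp)
[5] flags=1000 GE?F → skip
[6] flags=1000 GE?F → skip
[7] flags=0010 → (cmp)
[8] flags=0010 GE?T → r3=0xb5
[9] flags=0010 HI?T → r2=0xdb
[10] flags=0010 VC?T → r3=0xcf

VAL = 0xdb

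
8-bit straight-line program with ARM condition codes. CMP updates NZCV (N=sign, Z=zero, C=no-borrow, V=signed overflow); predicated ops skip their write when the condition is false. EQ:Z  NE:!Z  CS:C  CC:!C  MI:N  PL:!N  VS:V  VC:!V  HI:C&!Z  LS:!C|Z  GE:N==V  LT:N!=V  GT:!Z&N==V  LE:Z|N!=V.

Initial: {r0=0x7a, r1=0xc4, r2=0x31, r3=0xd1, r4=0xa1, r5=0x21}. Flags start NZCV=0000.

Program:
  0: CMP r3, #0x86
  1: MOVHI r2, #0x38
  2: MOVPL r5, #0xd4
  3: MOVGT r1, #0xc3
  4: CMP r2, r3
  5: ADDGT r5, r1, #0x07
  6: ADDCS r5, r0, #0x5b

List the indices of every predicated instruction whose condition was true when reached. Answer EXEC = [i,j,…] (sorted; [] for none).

EXEC = [1,2,3,5]

0: ✓ CMP  NZCV=0010
1: ✓ MOVHI  r2←0x38
2: ✓ MOVPL  r5←0xd4
3: ✓ MOVGT  r1←0xc3
4: ✓ CMP  NZCV=0000
5: ✓ ADDGT  r5←0xca
6: · ADDCS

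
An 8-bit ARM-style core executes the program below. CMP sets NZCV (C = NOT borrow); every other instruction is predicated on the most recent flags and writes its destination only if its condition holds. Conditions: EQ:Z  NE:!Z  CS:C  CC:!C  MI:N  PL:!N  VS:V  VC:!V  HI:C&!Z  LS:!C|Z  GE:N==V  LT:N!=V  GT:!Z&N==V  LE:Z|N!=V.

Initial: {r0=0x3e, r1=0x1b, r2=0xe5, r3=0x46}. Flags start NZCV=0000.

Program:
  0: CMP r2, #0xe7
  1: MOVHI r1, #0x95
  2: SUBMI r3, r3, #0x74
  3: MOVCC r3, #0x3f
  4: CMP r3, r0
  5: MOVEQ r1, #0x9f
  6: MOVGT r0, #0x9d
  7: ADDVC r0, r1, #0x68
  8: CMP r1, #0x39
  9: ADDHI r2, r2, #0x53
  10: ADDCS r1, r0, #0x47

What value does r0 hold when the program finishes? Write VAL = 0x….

VAL = 0x83

0: ✓ CMP  NZCV=1000
1: · MOVHI
2: ✓ SUBMI  r3←0xd2
3: ✓ MOVCC  r3←0x3f
4: ✓ CMP  NZCV=0010
5: · MOVEQ
6: ✓ MOVGT  r0←0x9d
7: ✓ ADDVC  r0←0x83
8: ✓ CMP  NZCV=1000
9: · ADDHI
10: · ADDCS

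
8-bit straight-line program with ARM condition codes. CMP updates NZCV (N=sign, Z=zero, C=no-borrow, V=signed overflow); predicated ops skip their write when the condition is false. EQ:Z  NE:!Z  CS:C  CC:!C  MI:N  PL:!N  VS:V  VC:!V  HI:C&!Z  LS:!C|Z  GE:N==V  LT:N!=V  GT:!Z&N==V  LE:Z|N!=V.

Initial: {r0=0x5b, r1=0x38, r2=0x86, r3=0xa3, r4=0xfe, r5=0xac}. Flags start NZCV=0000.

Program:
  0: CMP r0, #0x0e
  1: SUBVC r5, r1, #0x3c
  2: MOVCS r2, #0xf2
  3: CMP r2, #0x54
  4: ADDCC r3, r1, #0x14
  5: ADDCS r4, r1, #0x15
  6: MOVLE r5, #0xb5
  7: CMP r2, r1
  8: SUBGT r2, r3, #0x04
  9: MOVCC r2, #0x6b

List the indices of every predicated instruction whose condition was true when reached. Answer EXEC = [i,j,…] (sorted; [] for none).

0: ✓ CMP  NZCV=0010
1: ✓ SUBVC  r5←0xfc
2: ✓ MOVCS  r2←0xf2
3: ✓ CMP  NZCV=1010
4: · ADDCC
5: ✓ ADDCS  r4←0x4d
6: ✓ MOVLE  r5←0xb5
7: ✓ CMP  NZCV=1010
8: · SUBGT
9: · MOVCC

EXEC = [1,2,5,6]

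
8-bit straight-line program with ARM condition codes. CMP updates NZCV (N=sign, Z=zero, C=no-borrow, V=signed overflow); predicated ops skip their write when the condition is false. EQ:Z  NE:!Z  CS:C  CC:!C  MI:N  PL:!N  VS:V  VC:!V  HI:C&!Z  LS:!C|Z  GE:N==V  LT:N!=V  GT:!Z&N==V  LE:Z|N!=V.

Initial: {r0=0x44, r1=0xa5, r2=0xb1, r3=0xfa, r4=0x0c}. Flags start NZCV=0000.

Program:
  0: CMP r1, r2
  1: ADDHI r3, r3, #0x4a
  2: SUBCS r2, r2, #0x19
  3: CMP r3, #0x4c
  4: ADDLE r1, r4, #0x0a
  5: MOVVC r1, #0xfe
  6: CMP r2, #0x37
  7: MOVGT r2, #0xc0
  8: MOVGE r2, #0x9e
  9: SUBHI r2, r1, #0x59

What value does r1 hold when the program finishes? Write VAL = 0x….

VAL = 0xfe

[0] flags=1000 → (cmp)
[1] flags=1000 HI?F → skip
[2] flags=1000 CS?F → skip
[3] flags=1010 → (cmp)
[4] flags=1010 LE?T → r1=0x16
[5] flags=1010 VC?T → r1=0xfe
[6] flags=0011 → (cmp)
[7] flags=0011 GT?F → skip
[8] flags=0011 GE?F → skip
[9] flags=0011 HI?T → r2=0xa5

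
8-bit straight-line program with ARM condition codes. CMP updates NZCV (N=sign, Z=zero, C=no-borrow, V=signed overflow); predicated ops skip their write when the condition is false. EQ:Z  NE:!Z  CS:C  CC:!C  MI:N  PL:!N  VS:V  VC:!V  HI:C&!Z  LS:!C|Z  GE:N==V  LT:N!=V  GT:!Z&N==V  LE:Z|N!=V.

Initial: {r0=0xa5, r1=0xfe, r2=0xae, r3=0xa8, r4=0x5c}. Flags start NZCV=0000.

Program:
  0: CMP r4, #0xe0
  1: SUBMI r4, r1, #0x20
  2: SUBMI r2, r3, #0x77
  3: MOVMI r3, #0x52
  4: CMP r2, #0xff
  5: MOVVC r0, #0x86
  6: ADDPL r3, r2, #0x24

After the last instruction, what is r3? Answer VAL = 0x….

VAL = 0xa8

[0] flags=0000 → (cmp)
[1] flags=0000 MI?F → skip
[2] flags=0000 MI?F → skip
[3] flags=0000 MI?F → skip
[4] flags=1000 → (cmp)
[5] flags=1000 VC?T → r0=0x86
[6] flags=1000 PL?F → skip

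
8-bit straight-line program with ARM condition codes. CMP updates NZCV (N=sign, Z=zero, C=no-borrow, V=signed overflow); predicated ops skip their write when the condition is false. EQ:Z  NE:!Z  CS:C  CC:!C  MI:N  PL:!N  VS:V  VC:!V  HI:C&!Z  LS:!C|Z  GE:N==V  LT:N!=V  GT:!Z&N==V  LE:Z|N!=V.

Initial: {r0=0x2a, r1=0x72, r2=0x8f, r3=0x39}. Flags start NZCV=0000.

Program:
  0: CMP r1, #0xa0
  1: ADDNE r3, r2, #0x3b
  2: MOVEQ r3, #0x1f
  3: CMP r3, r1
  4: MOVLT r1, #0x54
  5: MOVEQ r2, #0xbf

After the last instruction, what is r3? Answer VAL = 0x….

0: ✓ CMP  NZCV=1001
1: ✓ ADDNE  r3←0xca
2: · MOVEQ
3: ✓ CMP  NZCV=0011
4: ✓ MOVLT  r1←0x54
5: · MOVEQ

VAL = 0xca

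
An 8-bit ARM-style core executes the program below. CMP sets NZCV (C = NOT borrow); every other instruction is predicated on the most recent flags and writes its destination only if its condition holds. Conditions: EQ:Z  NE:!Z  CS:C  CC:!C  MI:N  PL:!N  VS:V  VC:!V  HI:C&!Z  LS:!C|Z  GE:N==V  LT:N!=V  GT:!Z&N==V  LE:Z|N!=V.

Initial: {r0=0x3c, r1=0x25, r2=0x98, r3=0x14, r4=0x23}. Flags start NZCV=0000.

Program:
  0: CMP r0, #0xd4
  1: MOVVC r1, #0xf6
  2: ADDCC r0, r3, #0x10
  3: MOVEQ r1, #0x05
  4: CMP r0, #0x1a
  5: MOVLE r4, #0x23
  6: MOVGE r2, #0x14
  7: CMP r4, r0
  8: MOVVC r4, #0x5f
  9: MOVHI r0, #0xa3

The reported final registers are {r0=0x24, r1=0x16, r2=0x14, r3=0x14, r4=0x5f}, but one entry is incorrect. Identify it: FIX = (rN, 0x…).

0: ✓ CMP  NZCV=0000
1: ✓ MOVVC  r1←0xf6
2: ✓ ADDCC  r0←0x24
3: · MOVEQ
4: ✓ CMP  NZCV=0010
5: · MOVLE
6: ✓ MOVGE  r2←0x14
7: ✓ CMP  NZCV=1000
8: ✓ MOVVC  r4←0x5f
9: · MOVHI

FIX = (r1, 0xf6)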